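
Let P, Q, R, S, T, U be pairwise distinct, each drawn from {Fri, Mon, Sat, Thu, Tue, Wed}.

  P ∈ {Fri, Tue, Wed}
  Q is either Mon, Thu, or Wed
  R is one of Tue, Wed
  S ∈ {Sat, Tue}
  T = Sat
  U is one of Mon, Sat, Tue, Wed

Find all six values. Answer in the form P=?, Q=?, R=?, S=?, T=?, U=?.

T's domain is down to {Sat}, so T = Sat. Strike Sat from S, U.
S's domain is down to {Tue}, so S = Tue. So P, R, U can't be Tue.
R must be Wed (only option left). Remove Wed from P, Q, U.
U must be Mon (only option left). Remove Mon from Q.
P must be Fri (only option left).
Q has just one choice, so Q = Thu.

P=Fri, Q=Thu, R=Wed, S=Tue, T=Sat, U=Mon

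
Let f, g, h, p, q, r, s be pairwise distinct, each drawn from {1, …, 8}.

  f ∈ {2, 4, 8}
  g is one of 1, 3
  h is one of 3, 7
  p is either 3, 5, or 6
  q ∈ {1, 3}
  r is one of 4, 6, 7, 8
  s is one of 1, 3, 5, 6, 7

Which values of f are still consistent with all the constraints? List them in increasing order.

2, 4, 8

The 2 variables g and q are confined to {1, 3}, which locks those values in; drop them from h, p, s.
h has just one choice, so h = 7. Eliminate 7 elsewhere: r, s.
p and s share exactly the 2 values {5, 6}; by pigeonhole those values go to them, so strike 5, 6 from r.
No further eliminations apply; f can still be any of 2, 4, 8.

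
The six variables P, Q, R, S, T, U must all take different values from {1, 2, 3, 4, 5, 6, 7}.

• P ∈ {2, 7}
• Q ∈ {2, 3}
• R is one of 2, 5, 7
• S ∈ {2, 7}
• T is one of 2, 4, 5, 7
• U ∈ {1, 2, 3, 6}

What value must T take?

4

P and S between them cover only {2, 7} — a naked pair. Remove those values from Q, R, T, U.
That leaves Q = 3. Strike 3 from U.
R's domain is down to {5}, so R = 5. Remove 5 from T.
So T = 4.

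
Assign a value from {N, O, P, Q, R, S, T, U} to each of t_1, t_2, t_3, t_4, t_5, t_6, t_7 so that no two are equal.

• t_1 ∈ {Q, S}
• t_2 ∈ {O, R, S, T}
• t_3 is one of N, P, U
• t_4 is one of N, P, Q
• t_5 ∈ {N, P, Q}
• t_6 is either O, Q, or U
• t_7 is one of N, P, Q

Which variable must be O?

t_6

t_4, t_5, t_7 between them cover only {N, P, Q} — a naked triple. Remove those values from t_1, t_3, t_6.
t_1 has just one choice, so t_1 = S. Eliminate S elsewhere: t_2.
That leaves t_3 = U. Strike U from t_6.
So O goes to t_6.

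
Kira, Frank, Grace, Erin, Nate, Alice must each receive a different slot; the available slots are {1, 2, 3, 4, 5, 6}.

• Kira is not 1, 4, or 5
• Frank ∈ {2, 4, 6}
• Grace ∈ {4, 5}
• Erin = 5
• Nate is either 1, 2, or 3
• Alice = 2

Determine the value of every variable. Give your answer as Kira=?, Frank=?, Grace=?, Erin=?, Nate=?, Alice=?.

Kira=3, Frank=6, Grace=4, Erin=5, Nate=1, Alice=2

Erin must be 5 (only option left). So Grace can't be 5.
Alice's domain is down to {2}, so Alice = 2. Eliminate 2 elsewhere: Kira, Frank, Nate.
Grace has just one choice, so Grace = 4. Remove 4 from Frank.
Frank has just one choice, so Frank = 6. Eliminate 6 elsewhere: Kira.
Kira must be 3 (only option left). Strike 3 from Nate.
Nate must be 1 (only option left).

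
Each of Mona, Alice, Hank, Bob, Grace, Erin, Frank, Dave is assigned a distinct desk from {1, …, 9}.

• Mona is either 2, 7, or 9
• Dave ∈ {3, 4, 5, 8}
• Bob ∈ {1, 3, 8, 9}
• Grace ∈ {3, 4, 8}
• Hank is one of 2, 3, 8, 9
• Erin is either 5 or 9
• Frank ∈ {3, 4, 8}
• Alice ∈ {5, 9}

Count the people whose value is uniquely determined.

Among the 8 variables, 1 fits only Bob (and all 8 values in {1, 2, 3, 4, 5, 7, 8, 9} must be used), so Bob = 1.
Among the 7 still-open variables, 7 fits only Mona (and all 7 values in {2, 3, 4, 5, 7, 8, 9} must be used), so Mona = 7.
The 6 still-open variables together cover exactly {2, 3, 4, 5, 8, 9} — 6 values for 6 variables — and 2 appears only in Hank's list, so Hank = 2.
The 2 variables Alice and Erin are confined to {5, 9}, which locks those values in; drop them from Dave.
Determined: Mona=7, Hank=2, Bob=1. The other people each still have more than one consistent value. That makes 3.

3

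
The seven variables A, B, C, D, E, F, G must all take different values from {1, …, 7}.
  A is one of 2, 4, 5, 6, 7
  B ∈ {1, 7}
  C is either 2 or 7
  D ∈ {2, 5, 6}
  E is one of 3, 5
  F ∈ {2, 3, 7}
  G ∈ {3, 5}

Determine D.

The 7 variables draw from only 7 values {1, 2, 3, 4, 5, 6, 7}, so each is used; only B can be 1, hence B = 1.
The 6 still-open variables together cover exactly {2, 3, 4, 5, 6, 7} — 6 values for 6 variables — and 4 appears only in A's list, so A = 4.
The 5 still-open variables draw from only 5 values {2, 3, 5, 6, 7}, so each is used; only D can be 6, hence D = 6.

6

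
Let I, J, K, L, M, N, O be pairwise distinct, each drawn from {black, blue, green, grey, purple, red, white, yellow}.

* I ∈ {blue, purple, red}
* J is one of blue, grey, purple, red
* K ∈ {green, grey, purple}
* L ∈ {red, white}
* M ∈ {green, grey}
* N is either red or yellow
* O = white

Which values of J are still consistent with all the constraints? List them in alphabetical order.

blue, grey, purple

O has just one choice, so O = white. So L can't be white.
That leaves L = red. Eliminate red elsewhere: I, J, N.
N's domain is down to {yellow}, so N = yellow.
No further eliminations apply; J can still be any of blue, grey, purple.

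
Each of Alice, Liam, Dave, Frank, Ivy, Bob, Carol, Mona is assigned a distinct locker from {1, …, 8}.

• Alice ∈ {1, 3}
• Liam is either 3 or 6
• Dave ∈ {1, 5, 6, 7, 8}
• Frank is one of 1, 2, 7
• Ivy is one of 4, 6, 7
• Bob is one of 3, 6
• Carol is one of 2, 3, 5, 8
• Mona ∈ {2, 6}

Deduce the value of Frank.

7

The 8 variables together cover exactly {1, 2, 3, 4, 5, 6, 7, 8} — 8 values for 8 variables — and 4 appears only in Ivy's list, so Ivy = 4.
Liam and Bob share exactly the 2 values {3, 6}; by pigeonhole those values go to them, so strike 3, 6 from Alice, Dave, Carol, Mona.
Alice's domain is down to {1}, so Alice = 1. Eliminate 1 elsewhere: Dave, Frank.
Mona must be 2 (only option left). Eliminate 2 elsewhere: Frank, Carol.
So Frank = 7.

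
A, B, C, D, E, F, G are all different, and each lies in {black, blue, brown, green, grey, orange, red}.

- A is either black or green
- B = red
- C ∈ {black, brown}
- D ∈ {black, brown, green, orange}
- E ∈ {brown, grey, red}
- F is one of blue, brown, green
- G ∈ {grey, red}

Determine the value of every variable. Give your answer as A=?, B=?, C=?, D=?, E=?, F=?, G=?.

B must be red (only option left). Remove red from E, G.
That leaves G = grey. Strike grey from E.
E's domain is down to {brown}, so E = brown. Remove brown from C, D, F.
C must be black (only option left). Eliminate black elsewhere: A, D.
A has just one choice, so A = green. So D, F can't be green.
D's domain is down to {orange}, so D = orange.
F must be blue (only option left).

A=green, B=red, C=black, D=orange, E=brown, F=blue, G=grey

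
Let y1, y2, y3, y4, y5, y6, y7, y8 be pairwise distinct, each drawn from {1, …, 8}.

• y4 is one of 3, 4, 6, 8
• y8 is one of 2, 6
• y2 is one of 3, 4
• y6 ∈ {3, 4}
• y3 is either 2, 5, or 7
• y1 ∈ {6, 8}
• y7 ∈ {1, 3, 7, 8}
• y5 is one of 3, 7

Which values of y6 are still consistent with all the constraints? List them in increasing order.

3, 4

Among the 8 variables, 1 fits only y7 (and all 8 values in {1, 2, 3, 4, 5, 6, 7, 8} must be used), so y7 = 1.
The 7 still-open variables together cover exactly {2, 3, 4, 5, 6, 7, 8} — 7 values for 7 variables — and 5 appears only in y3's list, so y3 = 5.
The 6 still-open variables draw from only 6 values {2, 3, 4, 6, 7, 8}, so each is used; only y8 can be 2, hence y8 = 2.
The 5 still-open variables draw from only 5 values {3, 4, 6, 7, 8}, so each is used; only y5 can be 7, hence y5 = 7.
The 2 variables y2 and y6 are confined to {3, 4}, which locks those values in; drop them from y4.
No further eliminations apply; y6 can still be any of 3, 4.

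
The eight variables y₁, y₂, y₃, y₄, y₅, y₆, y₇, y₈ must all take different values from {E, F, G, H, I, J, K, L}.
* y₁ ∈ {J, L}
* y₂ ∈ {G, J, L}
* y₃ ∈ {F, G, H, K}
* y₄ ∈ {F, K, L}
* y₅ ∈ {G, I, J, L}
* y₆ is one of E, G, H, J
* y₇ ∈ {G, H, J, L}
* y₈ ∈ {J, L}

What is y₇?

H

Among the 8 variables, E fits only y₆ (and all 8 values in {E, F, G, H, I, J, K, L} must be used), so y₆ = E.
The 7 still-open variables draw from only 7 values {F, G, H, I, J, K, L}, so each is used; only y₅ can be I, hence y₅ = I.
y₁ and y₈ between them cover only {J, L} — a naked pair. Remove those values from y₂, y₄, y₇.
y₂ has just one choice, so y₂ = G. Remove G from y₃, y₇.
So y₇ = H.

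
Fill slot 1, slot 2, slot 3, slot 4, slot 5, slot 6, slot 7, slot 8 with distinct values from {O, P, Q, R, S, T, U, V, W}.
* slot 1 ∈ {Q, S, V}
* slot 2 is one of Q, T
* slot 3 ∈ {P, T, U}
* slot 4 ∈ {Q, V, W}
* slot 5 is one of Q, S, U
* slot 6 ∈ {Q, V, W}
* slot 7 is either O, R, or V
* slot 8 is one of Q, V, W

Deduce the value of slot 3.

slot 4, slot 6, slot 8 share exactly the 3 values {Q, V, W}; by pigeonhole those values go to them, so strike Q, V, W from slot 1, slot 2, slot 5, slot 7.
slot 1 must be S (only option left). Eliminate S elsewhere: slot 5.
slot 2 has just one choice, so slot 2 = T. Eliminate T elsewhere: slot 3.
slot 5 must be U (only option left). Strike U from slot 3.
So slot 3 = P.

P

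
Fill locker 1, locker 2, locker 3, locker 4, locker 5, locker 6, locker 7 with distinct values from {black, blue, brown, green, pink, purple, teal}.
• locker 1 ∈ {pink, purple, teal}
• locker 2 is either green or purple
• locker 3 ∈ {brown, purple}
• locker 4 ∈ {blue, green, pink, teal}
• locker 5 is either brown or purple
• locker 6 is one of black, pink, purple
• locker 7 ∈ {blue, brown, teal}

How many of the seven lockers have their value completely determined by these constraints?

Among the 7 variables, black fits only locker 6 (and all 7 values in {black, blue, brown, green, pink, purple, teal} must be used), so locker 6 = black.
The 2 variables locker 3 and locker 5 are confined to {brown, purple}, which locks those values in; drop them from locker 1, locker 2, locker 7.
locker 2 must be green (only option left). Eliminate green elsewhere: locker 4.
Determined: locker 2=green, locker 6=black. The other lockers each still have more than one consistent value. That makes 2.

2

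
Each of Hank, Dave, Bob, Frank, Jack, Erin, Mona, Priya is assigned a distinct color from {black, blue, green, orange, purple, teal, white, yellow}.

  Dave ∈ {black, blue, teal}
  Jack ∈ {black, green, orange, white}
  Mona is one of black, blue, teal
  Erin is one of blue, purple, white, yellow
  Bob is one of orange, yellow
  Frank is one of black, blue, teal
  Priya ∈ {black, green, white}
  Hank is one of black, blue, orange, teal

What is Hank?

orange

The 8 variables together cover exactly {black, blue, green, orange, purple, teal, white, yellow} — 8 values for 8 variables — and purple appears only in Erin's list, so Erin = purple.
Among the 7 still-open variables, yellow fits only Bob (and all 7 values in {black, blue, green, orange, teal, white, yellow} must be used), so Bob = yellow.
Dave, Frank, Mona share exactly the 3 values {black, blue, teal}; by pigeonhole those values go to them, so strike black, blue, teal from Hank, Jack, Priya.
So Hank = orange.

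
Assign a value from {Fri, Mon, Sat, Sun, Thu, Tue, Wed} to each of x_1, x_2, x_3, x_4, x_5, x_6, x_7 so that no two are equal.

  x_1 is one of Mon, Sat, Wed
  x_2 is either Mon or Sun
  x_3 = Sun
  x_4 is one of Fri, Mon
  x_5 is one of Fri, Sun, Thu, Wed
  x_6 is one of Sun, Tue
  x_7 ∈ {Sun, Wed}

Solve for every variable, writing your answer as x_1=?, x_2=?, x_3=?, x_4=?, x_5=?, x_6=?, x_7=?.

x_1=Sat, x_2=Mon, x_3=Sun, x_4=Fri, x_5=Thu, x_6=Tue, x_7=Wed

x_3 has just one choice, so x_3 = Sun. So x_2, x_5, x_6, x_7 can't be Sun.
x_6's domain is down to {Tue}, so x_6 = Tue.
x_7 must be Wed (only option left). Eliminate Wed elsewhere: x_1, x_5.
x_2 must be Mon (only option left). Eliminate Mon elsewhere: x_1, x_4.
x_4's domain is down to {Fri}, so x_4 = Fri. So x_5 can't be Fri.
That leaves x_5 = Thu.
x_1 has just one choice, so x_1 = Sat.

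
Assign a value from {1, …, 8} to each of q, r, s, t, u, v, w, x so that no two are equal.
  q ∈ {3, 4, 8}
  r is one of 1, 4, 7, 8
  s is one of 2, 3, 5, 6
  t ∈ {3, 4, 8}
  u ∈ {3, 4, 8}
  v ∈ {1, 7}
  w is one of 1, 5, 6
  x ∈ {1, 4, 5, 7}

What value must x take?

The 8 variables draw from only 8 values {1, 2, 3, 4, 5, 6, 7, 8}, so each is used; only s can be 2, hence s = 2.
The 7 still-open variables together cover exactly {1, 3, 4, 5, 6, 7, 8} — 7 values for 7 variables — and 6 appears only in w's list, so w = 6.
Among the 6 still-open variables, 5 fits only x (and all 6 values in {1, 3, 4, 5, 7, 8} must be used), so x = 5.

5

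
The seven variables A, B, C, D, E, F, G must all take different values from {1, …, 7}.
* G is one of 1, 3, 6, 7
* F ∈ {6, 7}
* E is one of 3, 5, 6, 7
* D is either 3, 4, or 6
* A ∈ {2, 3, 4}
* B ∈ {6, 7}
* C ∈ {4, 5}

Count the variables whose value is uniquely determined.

2

The 7 variables draw from only 7 values {1, 2, 3, 4, 5, 6, 7}, so each is used; only G can be 1, hence G = 1.
Among the 6 still-open variables, 2 fits only A (and all 6 values in {2, 3, 4, 5, 6, 7} must be used), so A = 2.
The 2 variables B and F are confined to {6, 7}, which locks those values in; drop them from D, E.
Determined: A=2, G=1. The other variables each still have more than one consistent value. That makes 2.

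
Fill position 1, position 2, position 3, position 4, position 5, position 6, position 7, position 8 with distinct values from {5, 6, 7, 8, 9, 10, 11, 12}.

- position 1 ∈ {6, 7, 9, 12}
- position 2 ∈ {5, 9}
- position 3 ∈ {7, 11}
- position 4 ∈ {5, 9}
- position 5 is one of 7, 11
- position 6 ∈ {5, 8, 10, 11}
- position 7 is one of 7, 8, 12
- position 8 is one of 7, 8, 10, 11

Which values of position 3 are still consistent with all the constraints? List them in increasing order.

The 8 variables together cover exactly {5, 6, 7, 8, 9, 10, 11, 12} — 8 values for 8 variables — and 6 appears only in position 1's list, so position 1 = 6.
The 7 still-open variables together cover exactly {5, 7, 8, 9, 10, 11, 12} — 7 values for 7 variables — and 12 appears only in position 7's list, so position 7 = 12.
position 2 and position 4 between them cover only {5, 9} — a naked pair. Remove those values from position 6.
The 2 variables position 3 and position 5 are confined to {7, 11}, which locks those values in; drop them from position 6, position 8.
No further eliminations apply; position 3 can still be any of 7, 11.

7, 11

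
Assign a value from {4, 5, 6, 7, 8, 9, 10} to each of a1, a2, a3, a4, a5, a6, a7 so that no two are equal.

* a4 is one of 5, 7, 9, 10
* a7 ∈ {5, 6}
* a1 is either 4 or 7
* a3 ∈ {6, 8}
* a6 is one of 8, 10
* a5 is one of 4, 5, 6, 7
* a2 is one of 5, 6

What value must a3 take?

8

Among the 7 variables, 9 fits only a4 (and all 7 values in {4, 5, 6, 7, 8, 9, 10} must be used), so a4 = 9.
Among the 6 still-open variables, 10 fits only a6 (and all 6 values in {4, 5, 6, 7, 8, 10} must be used), so a6 = 10.
The 5 still-open variables draw from only 5 values {4, 5, 6, 7, 8}, so each is used; only a3 can be 8, hence a3 = 8.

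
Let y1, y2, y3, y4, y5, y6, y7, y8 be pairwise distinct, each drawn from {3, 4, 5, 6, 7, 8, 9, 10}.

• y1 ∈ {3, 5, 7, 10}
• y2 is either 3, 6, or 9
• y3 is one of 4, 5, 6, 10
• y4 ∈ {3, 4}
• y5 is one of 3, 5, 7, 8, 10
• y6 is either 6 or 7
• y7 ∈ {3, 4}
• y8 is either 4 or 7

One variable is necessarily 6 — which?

y6

The 8 variables together cover exactly {3, 4, 5, 6, 7, 8, 9, 10} — 8 values for 8 variables — and 8 appears only in y5's list, so y5 = 8.
Among the 7 still-open variables, 9 fits only y2 (and all 7 values in {3, 4, 5, 6, 7, 9, 10} must be used), so y2 = 9.
y4 and y7 share exactly the 2 values {3, 4}; by pigeonhole those values go to them, so strike 3, 4 from y1, y3, y8.
That leaves y8 = 7. Eliminate 7 elsewhere: y1, y6.
So 6 goes to y6.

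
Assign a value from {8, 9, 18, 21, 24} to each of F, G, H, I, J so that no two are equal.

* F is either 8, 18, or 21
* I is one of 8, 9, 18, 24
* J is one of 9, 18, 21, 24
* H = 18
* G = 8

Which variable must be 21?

F

G's domain is down to {8}, so G = 8. So F, I can't be 8.
H's domain is down to {18}, so H = 18. Remove 18 from F, I, J.
So 21 goes to F.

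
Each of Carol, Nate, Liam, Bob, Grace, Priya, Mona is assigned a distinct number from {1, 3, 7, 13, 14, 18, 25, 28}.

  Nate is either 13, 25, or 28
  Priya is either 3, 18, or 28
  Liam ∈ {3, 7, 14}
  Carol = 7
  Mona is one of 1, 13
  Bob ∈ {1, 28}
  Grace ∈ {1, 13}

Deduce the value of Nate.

Carol's domain is down to {7}, so Carol = 7. Strike 7 from Liam.
Grace and Mona between them cover only {1, 13} — a naked pair. Remove those values from Nate, Bob.
Bob must be 28 (only option left). Strike 28 from Nate, Priya.
So Nate = 25.

25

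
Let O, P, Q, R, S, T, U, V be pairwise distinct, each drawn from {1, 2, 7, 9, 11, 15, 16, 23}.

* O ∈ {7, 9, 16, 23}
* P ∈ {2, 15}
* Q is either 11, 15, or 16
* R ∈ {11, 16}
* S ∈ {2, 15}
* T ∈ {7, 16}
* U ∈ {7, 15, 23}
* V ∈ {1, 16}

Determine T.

7

The 8 variables draw from only 8 values {1, 2, 7, 9, 11, 15, 16, 23}, so each is used; only V can be 1, hence V = 1.
Among the 7 still-open variables, 9 fits only O (and all 7 values in {2, 7, 9, 11, 15, 16, 23} must be used), so O = 9.
The 6 still-open variables draw from only 6 values {2, 7, 11, 15, 16, 23}, so each is used; only U can be 23, hence U = 23.
Among the 5 still-open variables, 7 fits only T (and all 5 values in {2, 7, 11, 15, 16} must be used), so T = 7.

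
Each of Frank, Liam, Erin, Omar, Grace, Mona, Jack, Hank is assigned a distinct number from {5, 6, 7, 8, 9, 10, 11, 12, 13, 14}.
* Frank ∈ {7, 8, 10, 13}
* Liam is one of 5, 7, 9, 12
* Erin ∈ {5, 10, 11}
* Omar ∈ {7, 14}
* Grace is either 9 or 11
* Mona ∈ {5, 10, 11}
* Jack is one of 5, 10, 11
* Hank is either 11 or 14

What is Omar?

7

Erin, Mona, Jack between them cover only {5, 10, 11} — a naked triple. Remove those values from Frank, Liam, Grace, Hank.
Grace has just one choice, so Grace = 9. Strike 9 from Liam.
Hank must be 14 (only option left). Remove 14 from Omar.
So Omar = 7.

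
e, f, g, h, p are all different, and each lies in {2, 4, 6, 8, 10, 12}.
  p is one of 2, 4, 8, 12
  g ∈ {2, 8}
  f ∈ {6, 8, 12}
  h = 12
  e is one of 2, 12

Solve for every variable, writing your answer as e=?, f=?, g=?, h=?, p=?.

e=2, f=6, g=8, h=12, p=4

h has just one choice, so h = 12. Eliminate 12 elsewhere: e, f, p.
e has just one choice, so e = 2. Strike 2 from g, p.
g's domain is down to {8}, so g = 8. Remove 8 from f, p.
That leaves p = 4.
f must be 6 (only option left).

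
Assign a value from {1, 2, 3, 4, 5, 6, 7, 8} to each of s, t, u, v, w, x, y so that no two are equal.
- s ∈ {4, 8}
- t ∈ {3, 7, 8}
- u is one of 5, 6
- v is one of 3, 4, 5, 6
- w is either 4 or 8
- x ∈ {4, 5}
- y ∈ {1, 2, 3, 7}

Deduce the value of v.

s and w share exactly the 2 values {4, 8}; by pigeonhole those values go to them, so strike 4, 8 from t, v, x.
x's domain is down to {5}, so x = 5. Remove 5 from u, v.
That leaves u = 6. Remove 6 from v.
So v = 3.

3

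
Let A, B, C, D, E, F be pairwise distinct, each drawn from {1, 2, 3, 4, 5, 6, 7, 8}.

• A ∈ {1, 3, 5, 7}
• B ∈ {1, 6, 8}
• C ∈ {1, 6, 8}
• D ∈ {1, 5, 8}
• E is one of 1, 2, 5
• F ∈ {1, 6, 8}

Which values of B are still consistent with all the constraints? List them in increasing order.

1, 6, 8

B, C, F between them cover only {1, 6, 8} — a naked triple. Remove those values from A, D, E.
D must be 5 (only option left). Eliminate 5 elsewhere: A, E.
That leaves E = 2.
No further eliminations apply; B can still be any of 1, 6, 8.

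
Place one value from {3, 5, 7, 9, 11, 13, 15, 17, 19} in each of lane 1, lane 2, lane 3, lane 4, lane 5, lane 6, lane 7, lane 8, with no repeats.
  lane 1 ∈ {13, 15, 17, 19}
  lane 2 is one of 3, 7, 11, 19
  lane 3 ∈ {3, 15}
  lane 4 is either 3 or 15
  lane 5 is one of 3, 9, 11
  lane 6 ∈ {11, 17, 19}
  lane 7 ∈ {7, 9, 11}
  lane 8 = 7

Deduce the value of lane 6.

lane 8 must be 7 (only option left). So lane 2, lane 7 can't be 7.
Among the 7 still-open variables, 13 fits only lane 1 (and all 7 values in {3, 9, 11, 13, 15, 17, 19} must be used), so lane 1 = 13.
Among the 6 still-open variables, 17 fits only lane 6 (and all 6 values in {3, 9, 11, 15, 17, 19} must be used), so lane 6 = 17.

17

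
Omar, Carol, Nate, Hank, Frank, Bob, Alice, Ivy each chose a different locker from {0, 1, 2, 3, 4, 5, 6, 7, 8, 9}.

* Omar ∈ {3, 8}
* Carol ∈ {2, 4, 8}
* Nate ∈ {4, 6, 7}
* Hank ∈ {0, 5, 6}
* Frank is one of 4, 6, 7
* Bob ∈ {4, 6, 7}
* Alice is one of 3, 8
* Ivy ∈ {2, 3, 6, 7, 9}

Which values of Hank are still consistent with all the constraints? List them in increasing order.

0, 5

Omar and Alice between them cover only {3, 8} — a naked pair. Remove those values from Carol, Ivy.
The 3 variables Nate, Frank, Bob are confined to {4, 6, 7}, which locks those values in; drop them from Carol, Hank, Ivy.
That leaves Carol = 2. Strike 2 from Ivy.
Ivy's domain is down to {9}, so Ivy = 9.
No further eliminations apply; Hank can still be any of 0, 5.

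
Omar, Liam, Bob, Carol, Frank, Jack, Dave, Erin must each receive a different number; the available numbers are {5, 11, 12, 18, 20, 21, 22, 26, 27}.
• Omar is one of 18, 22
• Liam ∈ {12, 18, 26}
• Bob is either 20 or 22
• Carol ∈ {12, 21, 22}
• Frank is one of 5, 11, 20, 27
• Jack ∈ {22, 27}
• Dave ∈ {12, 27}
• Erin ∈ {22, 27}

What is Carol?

Jack and Erin between them cover only {22, 27} — a naked pair. Remove those values from Omar, Bob, Carol, Frank, Dave.
Omar must be 18 (only option left). Strike 18 from Liam.
Bob must be 20 (only option left). Remove 20 from Frank.
Dave must be 12 (only option left). Remove 12 from Liam, Carol.
So Carol = 21.

21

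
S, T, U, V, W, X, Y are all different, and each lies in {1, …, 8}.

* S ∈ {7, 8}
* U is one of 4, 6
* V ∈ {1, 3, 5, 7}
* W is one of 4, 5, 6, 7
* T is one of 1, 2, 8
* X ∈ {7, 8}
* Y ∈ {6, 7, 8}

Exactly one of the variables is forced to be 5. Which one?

S and X between them cover only {7, 8} — a naked pair. Remove those values from T, V, W, Y.
Y must be 6 (only option left). Remove 6 from U, W.
U must be 4 (only option left). Eliminate 4 elsewhere: W.
So 5 goes to W.

W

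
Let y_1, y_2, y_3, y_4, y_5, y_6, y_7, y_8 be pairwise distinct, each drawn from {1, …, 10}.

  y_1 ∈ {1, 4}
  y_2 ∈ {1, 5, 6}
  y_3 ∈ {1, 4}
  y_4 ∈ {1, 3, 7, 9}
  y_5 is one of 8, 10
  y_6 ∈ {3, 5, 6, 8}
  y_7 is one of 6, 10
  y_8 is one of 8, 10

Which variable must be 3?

y_6

The 2 variables y_1 and y_3 are confined to {1, 4}, which locks those values in; drop them from y_2, y_4.
The 2 variables y_5 and y_8 are confined to {8, 10}, which locks those values in; drop them from y_6, y_7.
That leaves y_7 = 6. Remove 6 from y_2, y_6.
y_2 has just one choice, so y_2 = 5. So y_6 can't be 5.
So 3 goes to y_6.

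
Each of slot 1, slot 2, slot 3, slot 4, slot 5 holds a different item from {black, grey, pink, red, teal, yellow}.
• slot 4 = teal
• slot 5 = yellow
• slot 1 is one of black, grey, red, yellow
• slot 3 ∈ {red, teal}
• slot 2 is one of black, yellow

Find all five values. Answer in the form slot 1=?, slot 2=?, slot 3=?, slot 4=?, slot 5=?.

slot 1=grey, slot 2=black, slot 3=red, slot 4=teal, slot 5=yellow

slot 4's domain is down to {teal}, so slot 4 = teal. Eliminate teal elsewhere: slot 3.
slot 5 has just one choice, so slot 5 = yellow. So slot 1, slot 2 can't be yellow.
slot 2 has just one choice, so slot 2 = black. Remove black from slot 1.
slot 3's domain is down to {red}, so slot 3 = red. Strike red from slot 1.
slot 1's domain is down to {grey}, so slot 1 = grey.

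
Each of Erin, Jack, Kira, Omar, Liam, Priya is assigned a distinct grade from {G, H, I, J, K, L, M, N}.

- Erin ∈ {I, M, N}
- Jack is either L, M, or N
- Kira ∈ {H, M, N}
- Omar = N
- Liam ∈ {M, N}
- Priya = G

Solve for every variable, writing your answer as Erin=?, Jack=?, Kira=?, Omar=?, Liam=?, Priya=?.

Omar has just one choice, so Omar = N. Strike N from Erin, Jack, Kira, Liam.
Liam has just one choice, so Liam = M. Eliminate M elsewhere: Erin, Jack, Kira.
That leaves Priya = G.
Erin must be I (only option left).
Jack's domain is down to {L}, so Jack = L.
That leaves Kira = H.

Erin=I, Jack=L, Kira=H, Omar=N, Liam=M, Priya=G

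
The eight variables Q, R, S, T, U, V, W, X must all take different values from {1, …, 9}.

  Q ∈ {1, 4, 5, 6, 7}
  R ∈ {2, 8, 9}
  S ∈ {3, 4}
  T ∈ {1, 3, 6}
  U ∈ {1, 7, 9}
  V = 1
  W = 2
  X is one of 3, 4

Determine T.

6

V's domain is down to {1}, so V = 1. Eliminate 1 elsewhere: Q, T, U.
That leaves W = 2. Strike 2 from R.
The 2 variables S and X are confined to {3, 4}, which locks those values in; drop them from Q, T.
So T = 6.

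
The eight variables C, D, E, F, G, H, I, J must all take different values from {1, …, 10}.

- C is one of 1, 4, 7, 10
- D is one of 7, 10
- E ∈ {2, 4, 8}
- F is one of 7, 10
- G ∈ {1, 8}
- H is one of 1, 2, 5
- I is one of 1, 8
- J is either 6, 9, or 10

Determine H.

5

D and F share exactly the 2 values {7, 10}; by pigeonhole those values go to them, so strike 7, 10 from C, J.
G and I share exactly the 2 values {1, 8}; by pigeonhole those values go to them, so strike 1, 8 from C, E, H.
C has just one choice, so C = 4. So E can't be 4.
E must be 2 (only option left). So H can't be 2.
So H = 5.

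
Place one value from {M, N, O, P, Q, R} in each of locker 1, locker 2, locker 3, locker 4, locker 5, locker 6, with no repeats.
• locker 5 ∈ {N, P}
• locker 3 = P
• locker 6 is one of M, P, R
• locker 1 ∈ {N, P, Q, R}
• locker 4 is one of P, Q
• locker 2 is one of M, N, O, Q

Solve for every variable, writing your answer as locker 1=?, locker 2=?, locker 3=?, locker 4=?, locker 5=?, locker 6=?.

locker 3 has just one choice, so locker 3 = P. So locker 1, locker 4, locker 5, locker 6 can't be P.
That leaves locker 4 = Q. So locker 1, locker 2 can't be Q.
locker 5 has just one choice, so locker 5 = N. Remove N from locker 1, locker 2.
locker 1 must be R (only option left). Remove R from locker 6.
locker 6's domain is down to {M}, so locker 6 = M. So locker 2 can't be M.
locker 2 has just one choice, so locker 2 = O.

locker 1=R, locker 2=O, locker 3=P, locker 4=Q, locker 5=N, locker 6=M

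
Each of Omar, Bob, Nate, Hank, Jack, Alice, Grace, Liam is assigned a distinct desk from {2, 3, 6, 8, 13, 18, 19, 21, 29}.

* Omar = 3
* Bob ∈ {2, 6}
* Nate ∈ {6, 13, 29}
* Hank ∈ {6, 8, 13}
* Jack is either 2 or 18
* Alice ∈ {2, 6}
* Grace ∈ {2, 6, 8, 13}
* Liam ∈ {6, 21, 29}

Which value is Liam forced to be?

Omar must be 3 (only option left).
Among the 7 still-open variables, 18 fits only Jack (and all 7 values in {2, 6, 8, 13, 18, 21, 29} must be used), so Jack = 18.
The 6 still-open variables draw from only 6 values {2, 6, 8, 13, 21, 29}, so each is used; only Liam can be 21, hence Liam = 21.

21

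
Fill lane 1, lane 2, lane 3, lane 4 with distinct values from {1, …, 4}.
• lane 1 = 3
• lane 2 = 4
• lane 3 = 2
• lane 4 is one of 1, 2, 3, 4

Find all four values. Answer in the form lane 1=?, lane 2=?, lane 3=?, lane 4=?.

lane 1=3, lane 2=4, lane 3=2, lane 4=1

lane 1's domain is down to {3}, so lane 1 = 3. Eliminate 3 elsewhere: lane 4.
lane 2 has just one choice, so lane 2 = 4. Remove 4 from lane 4.
lane 3 must be 2 (only option left). So lane 4 can't be 2.
lane 4 has just one choice, so lane 4 = 1.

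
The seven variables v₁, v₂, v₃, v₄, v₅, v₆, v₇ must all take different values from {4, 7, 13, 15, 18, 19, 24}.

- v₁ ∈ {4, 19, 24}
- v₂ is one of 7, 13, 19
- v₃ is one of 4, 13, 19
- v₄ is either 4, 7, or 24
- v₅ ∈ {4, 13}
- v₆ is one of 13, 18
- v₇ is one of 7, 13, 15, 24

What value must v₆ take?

18

The 7 variables draw from only 7 values {4, 7, 13, 15, 18, 19, 24}, so each is used; only v₇ can be 15, hence v₇ = 15.
Among the 6 still-open variables, 18 fits only v₆ (and all 6 values in {4, 7, 13, 18, 19, 24} must be used), so v₆ = 18.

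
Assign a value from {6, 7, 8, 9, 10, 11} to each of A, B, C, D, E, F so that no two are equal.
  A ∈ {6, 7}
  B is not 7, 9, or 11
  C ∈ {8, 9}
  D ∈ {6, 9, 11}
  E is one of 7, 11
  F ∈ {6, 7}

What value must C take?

Among the 6 variables, 10 fits only B (and all 6 values in {6, 7, 8, 9, 10, 11} must be used), so B = 10.
The 5 still-open variables together cover exactly {6, 7, 8, 9, 11} — 5 values for 5 variables — and 8 appears only in C's list, so C = 8.

8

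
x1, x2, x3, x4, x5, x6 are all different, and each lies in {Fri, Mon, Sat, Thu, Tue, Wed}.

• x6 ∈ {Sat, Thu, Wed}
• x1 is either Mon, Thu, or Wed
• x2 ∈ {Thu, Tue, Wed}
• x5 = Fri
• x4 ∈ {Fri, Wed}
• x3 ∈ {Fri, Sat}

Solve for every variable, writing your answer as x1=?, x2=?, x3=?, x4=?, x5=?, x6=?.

x5 must be Fri (only option left). So x3, x4 can't be Fri.
x3 has just one choice, so x3 = Sat. So x6 can't be Sat.
That leaves x4 = Wed. Eliminate Wed elsewhere: x1, x2, x6.
That leaves x6 = Thu. Remove Thu from x1, x2.
That leaves x1 = Mon.
x2 must be Tue (only option left).

x1=Mon, x2=Tue, x3=Sat, x4=Wed, x5=Fri, x6=Thu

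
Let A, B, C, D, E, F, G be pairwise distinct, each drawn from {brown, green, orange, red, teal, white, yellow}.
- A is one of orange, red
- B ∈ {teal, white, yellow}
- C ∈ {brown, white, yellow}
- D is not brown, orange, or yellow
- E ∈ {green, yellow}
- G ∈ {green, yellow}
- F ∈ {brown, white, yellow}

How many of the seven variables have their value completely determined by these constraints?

The 7 variables draw from only 7 values {brown, green, orange, red, teal, white, yellow}, so each is used; only A can be orange, hence A = orange.
The 6 still-open variables draw from only 6 values {brown, green, red, teal, white, yellow}, so each is used; only D can be red, hence D = red.
The 5 still-open variables together cover exactly {brown, green, teal, white, yellow} — 5 values for 5 variables — and teal appears only in B's list, so B = teal.
The 2 variables E and G are confined to {green, yellow}, which locks those values in; drop them from C, F.
Determined: A=orange, B=teal, D=red. The other variables each still have more than one consistent value. That makes 3.

3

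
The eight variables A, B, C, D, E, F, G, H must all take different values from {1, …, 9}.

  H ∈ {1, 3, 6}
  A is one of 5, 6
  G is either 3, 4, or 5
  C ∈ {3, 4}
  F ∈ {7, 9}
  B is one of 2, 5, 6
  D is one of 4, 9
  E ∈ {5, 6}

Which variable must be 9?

D

Among the 8 variables, 1 fits only H (and all 8 values in {1, 2, 3, 4, 5, 6, 7, 9} must be used), so H = 1.
The 7 still-open variables together cover exactly {2, 3, 4, 5, 6, 7, 9} — 7 values for 7 variables — and 2 appears only in B's list, so B = 2.
Among the 6 still-open variables, 7 fits only F (and all 6 values in {3, 4, 5, 6, 7, 9} must be used), so F = 7.
The 5 still-open variables together cover exactly {3, 4, 5, 6, 9} — 5 values for 5 variables — and 9 appears only in D's list, so D = 9.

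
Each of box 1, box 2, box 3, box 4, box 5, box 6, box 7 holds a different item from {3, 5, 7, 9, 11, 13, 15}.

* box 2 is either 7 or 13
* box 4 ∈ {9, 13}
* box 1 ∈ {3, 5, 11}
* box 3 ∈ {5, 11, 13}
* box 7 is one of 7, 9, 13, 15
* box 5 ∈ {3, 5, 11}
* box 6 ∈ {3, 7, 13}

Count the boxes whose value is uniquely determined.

The 7 variables draw from only 7 values {3, 5, 7, 9, 11, 13, 15}, so each is used; only box 7 can be 15, hence box 7 = 15.
The 6 still-open variables together cover exactly {3, 5, 7, 9, 11, 13} — 6 values for 6 variables — and 9 appears only in box 4's list, so box 4 = 9.
Determined: box 4=9, box 7=15. The other boxes each still have more than one consistent value. That makes 2.

2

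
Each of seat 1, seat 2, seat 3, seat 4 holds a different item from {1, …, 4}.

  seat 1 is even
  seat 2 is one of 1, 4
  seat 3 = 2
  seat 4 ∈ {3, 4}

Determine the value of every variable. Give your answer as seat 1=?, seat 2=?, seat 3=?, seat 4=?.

seat 3 has just one choice, so seat 3 = 2. Strike 2 from seat 1.
seat 1's domain is down to {4}, so seat 1 = 4. Remove 4 from seat 2, seat 4.
seat 2 has just one choice, so seat 2 = 1.
That leaves seat 4 = 3.

seat 1=4, seat 2=1, seat 3=2, seat 4=3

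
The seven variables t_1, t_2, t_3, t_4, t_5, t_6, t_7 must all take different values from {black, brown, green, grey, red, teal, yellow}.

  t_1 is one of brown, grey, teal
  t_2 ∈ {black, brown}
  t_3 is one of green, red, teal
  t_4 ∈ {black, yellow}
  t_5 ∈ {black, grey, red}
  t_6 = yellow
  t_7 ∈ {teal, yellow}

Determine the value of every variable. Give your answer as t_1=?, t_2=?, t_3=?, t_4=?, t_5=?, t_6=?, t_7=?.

t_6's domain is down to {yellow}, so t_6 = yellow. Strike yellow from t_4, t_7.
That leaves t_7 = teal. Eliminate teal elsewhere: t_1, t_3.
t_4 has just one choice, so t_4 = black. Eliminate black elsewhere: t_2, t_5.
t_2 has just one choice, so t_2 = brown. So t_1 can't be brown.
t_1 has just one choice, so t_1 = grey. Eliminate grey elsewhere: t_5.
t_5's domain is down to {red}, so t_5 = red. Strike red from t_3.
t_3 has just one choice, so t_3 = green.

t_1=grey, t_2=brown, t_3=green, t_4=black, t_5=red, t_6=yellow, t_7=teal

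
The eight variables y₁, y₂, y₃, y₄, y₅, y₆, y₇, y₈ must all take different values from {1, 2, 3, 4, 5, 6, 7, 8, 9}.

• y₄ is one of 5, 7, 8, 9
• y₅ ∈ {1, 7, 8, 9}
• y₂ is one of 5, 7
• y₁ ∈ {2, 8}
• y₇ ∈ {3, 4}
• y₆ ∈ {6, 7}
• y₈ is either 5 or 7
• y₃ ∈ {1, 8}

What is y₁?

The 2 variables y₂ and y₈ are confined to {5, 7}, which locks those values in; drop them from y₄, y₅, y₆.
y₆ has just one choice, so y₆ = 6.
y₃, y₄, y₅ share exactly the 3 values {1, 8, 9}; by pigeonhole those values go to them, so strike 1, 8, 9 from y₁.
So y₁ = 2.

2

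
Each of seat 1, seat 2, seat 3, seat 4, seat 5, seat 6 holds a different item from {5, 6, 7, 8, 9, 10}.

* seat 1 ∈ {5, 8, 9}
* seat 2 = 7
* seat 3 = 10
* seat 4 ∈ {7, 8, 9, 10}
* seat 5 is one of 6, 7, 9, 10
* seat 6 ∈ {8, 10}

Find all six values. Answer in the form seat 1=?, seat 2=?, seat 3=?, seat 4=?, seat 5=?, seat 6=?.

seat 2's domain is down to {7}, so seat 2 = 7. Eliminate 7 elsewhere: seat 4, seat 5.
That leaves seat 3 = 10. So seat 4, seat 5, seat 6 can't be 10.
seat 6 must be 8 (only option left). Remove 8 from seat 1, seat 4.
seat 4 must be 9 (only option left). Remove 9 from seat 1, seat 5.
seat 5 has just one choice, so seat 5 = 6.
seat 1 must be 5 (only option left).

seat 1=5, seat 2=7, seat 3=10, seat 4=9, seat 5=6, seat 6=8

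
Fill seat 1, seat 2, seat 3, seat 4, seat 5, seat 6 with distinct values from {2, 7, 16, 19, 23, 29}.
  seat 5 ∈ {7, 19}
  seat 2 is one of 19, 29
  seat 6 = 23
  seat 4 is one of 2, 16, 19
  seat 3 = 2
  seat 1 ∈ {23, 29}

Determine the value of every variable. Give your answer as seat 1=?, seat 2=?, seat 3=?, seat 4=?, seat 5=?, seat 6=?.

seat 3 must be 2 (only option left). Strike 2 from seat 4.
That leaves seat 6 = 23. So seat 1 can't be 23.
That leaves seat 1 = 29. Eliminate 29 elsewhere: seat 2.
seat 2's domain is down to {19}, so seat 2 = 19. So seat 4, seat 5 can't be 19.
seat 4 has just one choice, so seat 4 = 16.
seat 5's domain is down to {7}, so seat 5 = 7.

seat 1=29, seat 2=19, seat 3=2, seat 4=16, seat 5=7, seat 6=23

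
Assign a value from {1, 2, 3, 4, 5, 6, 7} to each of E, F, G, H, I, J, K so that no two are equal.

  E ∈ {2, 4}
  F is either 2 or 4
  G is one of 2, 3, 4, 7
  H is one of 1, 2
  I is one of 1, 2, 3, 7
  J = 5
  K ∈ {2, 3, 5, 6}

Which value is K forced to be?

J has just one choice, so J = 5. So K can't be 5.
The 6 still-open variables draw from only 6 values {1, 2, 3, 4, 6, 7}, so each is used; only K can be 6, hence K = 6.

6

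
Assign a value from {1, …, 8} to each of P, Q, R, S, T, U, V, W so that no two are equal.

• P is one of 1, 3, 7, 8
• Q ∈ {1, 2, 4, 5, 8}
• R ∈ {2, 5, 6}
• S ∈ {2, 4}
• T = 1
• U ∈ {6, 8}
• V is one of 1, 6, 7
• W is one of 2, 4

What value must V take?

7

T's domain is down to {1}, so T = 1. So P, Q, V can't be 1.
Among the 7 still-open variables, 3 fits only P (and all 7 values in {2, 3, 4, 5, 6, 7, 8} must be used), so P = 3.
The 6 still-open variables draw from only 6 values {2, 4, 5, 6, 7, 8}, so each is used; only V can be 7, hence V = 7.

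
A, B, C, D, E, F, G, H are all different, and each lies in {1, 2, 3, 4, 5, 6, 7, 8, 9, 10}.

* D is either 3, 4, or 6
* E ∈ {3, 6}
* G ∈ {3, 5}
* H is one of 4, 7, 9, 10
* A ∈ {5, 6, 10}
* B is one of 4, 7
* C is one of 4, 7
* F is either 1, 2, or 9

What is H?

9

B and C share exactly the 2 values {4, 7}; by pigeonhole those values go to them, so strike 4, 7 from D, H.
D and E between them cover only {3, 6} — a naked pair. Remove those values from A, G.
G has just one choice, so G = 5. Remove 5 from A.
A's domain is down to {10}, so A = 10. Eliminate 10 elsewhere: H.
So H = 9.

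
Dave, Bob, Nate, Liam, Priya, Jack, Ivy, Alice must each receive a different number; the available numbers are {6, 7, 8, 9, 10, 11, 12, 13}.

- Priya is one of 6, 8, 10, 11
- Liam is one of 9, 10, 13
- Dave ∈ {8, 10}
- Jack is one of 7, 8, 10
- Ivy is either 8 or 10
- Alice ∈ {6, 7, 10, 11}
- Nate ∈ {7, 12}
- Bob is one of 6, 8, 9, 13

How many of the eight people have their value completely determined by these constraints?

The 8 variables draw from only 8 values {6, 7, 8, 9, 10, 11, 12, 13}, so each is used; only Nate can be 12, hence Nate = 12.
Dave and Ivy between them cover only {8, 10} — a naked pair. Remove those values from Bob, Liam, Priya, Jack, Alice.
Jack has just one choice, so Jack = 7. So Alice can't be 7.
Priya and Alice share exactly the 2 values {6, 11}; by pigeonhole those values go to them, so strike 6, 11 from Bob.
Determined: Nate=12, Jack=7. The other people each still have more than one consistent value. That makes 2.

2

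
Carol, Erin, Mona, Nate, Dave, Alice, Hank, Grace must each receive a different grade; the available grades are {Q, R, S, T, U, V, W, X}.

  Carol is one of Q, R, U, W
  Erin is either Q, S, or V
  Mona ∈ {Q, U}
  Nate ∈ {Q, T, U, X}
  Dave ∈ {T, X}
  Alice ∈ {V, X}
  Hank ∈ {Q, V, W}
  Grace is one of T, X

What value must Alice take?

The 8 variables together cover exactly {Q, R, S, T, U, V, W, X} — 8 values for 8 variables — and R appears only in Carol's list, so Carol = R.
The 7 still-open variables together cover exactly {Q, S, T, U, V, W, X} — 7 values for 7 variables — and S appears only in Erin's list, so Erin = S.
The 6 still-open variables together cover exactly {Q, T, U, V, W, X} — 6 values for 6 variables — and W appears only in Hank's list, so Hank = W.
The 5 still-open variables draw from only 5 values {Q, T, U, V, X}, so each is used; only Alice can be V, hence Alice = V.

V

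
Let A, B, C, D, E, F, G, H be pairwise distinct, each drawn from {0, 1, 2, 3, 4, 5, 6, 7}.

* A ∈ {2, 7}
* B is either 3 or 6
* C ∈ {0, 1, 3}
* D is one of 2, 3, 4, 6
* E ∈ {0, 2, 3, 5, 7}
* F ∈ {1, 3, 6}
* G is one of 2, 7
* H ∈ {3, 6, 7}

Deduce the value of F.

1

The 8 variables together cover exactly {0, 1, 2, 3, 4, 5, 6, 7} — 8 values for 8 variables — and 4 appears only in D's list, so D = 4.
Among the 7 still-open variables, 5 fits only E (and all 7 values in {0, 1, 2, 3, 5, 6, 7} must be used), so E = 5.
The 6 still-open variables draw from only 6 values {0, 1, 2, 3, 6, 7}, so each is used; only C can be 0, hence C = 0.
Among the 5 still-open variables, 1 fits only F (and all 5 values in {1, 2, 3, 6, 7} must be used), so F = 1.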